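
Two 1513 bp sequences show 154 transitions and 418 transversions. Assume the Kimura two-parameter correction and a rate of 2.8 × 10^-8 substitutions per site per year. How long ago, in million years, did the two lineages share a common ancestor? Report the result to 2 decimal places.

9.43

P = 154/1513 ≈ 0.101785 and Q = 418/1513 ≈ 0.276272.
Under the Kimura two-parameter model, d = −½ ln(1 − 2P − Q) − ¼ ln(1 − 2Q).
1 − 2P − Q = 0.520158, giving −½ ln(0.520158) = 0.326811.
1 − 2Q = 0.447456, giving −¼ ln(0.447456) = 0.201044.
d = 0.326811 + 0.201044 = 0.527855.
Under a molecular clock d = 2μt, so t = d/(2μ) = 0.527855 / (2 × 2.8 × 10^-8) = 9.43 million years.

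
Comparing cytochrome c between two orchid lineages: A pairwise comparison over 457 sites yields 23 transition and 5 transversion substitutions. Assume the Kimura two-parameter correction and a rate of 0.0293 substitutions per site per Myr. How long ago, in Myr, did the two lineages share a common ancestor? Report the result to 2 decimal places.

P = 23/457 ≈ 0.050328 and Q = 5/457 ≈ 0.010941.
Under the Kimura two-parameter model, d = −½ ln(1 − 2P − Q) − ¼ ln(1 − 2Q).
1 − 2P − Q = 0.888403, giving −½ ln(0.888403) = 0.059165.
1 − 2Q = 0.978118, giving −¼ ln(0.978118) = 0.005531.
d = 0.059165 + 0.005531 = 0.064696.
Under a molecular clock d = 2μt, so t = d/(2μ) = 0.064696 / (2 × 0.0293) = 1.10 Myr.

1.10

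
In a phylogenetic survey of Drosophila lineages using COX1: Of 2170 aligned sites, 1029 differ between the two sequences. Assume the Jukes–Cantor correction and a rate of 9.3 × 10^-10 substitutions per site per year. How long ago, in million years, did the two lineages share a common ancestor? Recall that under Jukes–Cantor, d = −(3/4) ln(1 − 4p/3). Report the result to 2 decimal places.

p = 1029/2170 ≈ 0.474194.
d = −(3/4) ln(1 − 4p/3) = −0.75 ln(1 − 0.632259) = −0.75 ln(0.367741)
  = −0.75 × (-1.000376) = 0.750282 substitutions/site.
Under a molecular clock d = 2μt, so t = d/(2μ) = 0.750282 / (2 × 9.3 × 10^-10) = 403.38 million years.

403.38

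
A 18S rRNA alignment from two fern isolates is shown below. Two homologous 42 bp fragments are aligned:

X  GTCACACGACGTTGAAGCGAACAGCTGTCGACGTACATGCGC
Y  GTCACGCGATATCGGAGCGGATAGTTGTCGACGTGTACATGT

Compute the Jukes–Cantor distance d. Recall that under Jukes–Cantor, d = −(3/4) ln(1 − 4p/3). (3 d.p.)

0.441

The sequences differ at 14 of 42 sites, so p = 14/42 ≈ 0.333333.
d = −(3/4) ln(1 − 4p/3) = −0.75 ln(1 − 0.444444) = −0.75 ln(0.555556)
  = −0.75 × (-0.587786) = 0.440840 substitutions/site.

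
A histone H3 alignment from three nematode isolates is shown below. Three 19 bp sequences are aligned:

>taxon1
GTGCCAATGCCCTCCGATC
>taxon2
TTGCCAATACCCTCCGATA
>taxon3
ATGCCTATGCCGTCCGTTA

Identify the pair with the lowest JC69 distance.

taxon1 and taxon2

taxon1–taxon2: 3/19 differ, p = 0.158, d = 0.177.
taxon1–taxon3: 5/19 differ, p = 0.263, d = 0.324.
taxon2–taxon3: 5/19 differ, p = 0.263, d = 0.324.
The smallest distance is between taxon1 and taxon2.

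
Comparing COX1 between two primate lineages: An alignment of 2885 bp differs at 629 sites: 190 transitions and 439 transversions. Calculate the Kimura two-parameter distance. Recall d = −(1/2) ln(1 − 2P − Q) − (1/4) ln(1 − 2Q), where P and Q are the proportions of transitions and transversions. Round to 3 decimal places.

P = 190/2885 ≈ 0.065858 and Q = 439/2885 ≈ 0.152166.
Under the Kimura two-parameter model, d = −½ ln(1 − 2P − Q) − ¼ ln(1 − 2Q).
1 − 2P − Q = 0.716118, giving −½ ln(0.716118) = 0.166955.
1 − 2Q = 0.695668, giving −¼ ln(0.695668) = 0.090721.
d = 0.166955 + 0.090721 = 0.257676.

0.258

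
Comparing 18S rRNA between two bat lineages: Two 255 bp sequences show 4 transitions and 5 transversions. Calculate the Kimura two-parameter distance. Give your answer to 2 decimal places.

0.04

P = 4/255 ≈ 0.015686 and Q = 5/255 ≈ 0.019608.
Under the Kimura two-parameter model, d = −½ ln(1 − 2P − Q) − ¼ ln(1 − 2Q).
1 − 2P − Q = 0.94902, giving −½ ln(0.94902) = 0.026163.
1 − 2Q = 0.960784, giving −¼ ln(0.960784) = 0.010001.
d = 0.026163 + 0.010001 = 0.036164.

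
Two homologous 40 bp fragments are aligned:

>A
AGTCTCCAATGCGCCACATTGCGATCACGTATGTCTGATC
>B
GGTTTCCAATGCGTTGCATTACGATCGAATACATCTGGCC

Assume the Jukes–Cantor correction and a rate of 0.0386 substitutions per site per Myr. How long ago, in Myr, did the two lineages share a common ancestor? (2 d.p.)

The sequences differ at 13 of 40 sites, so p = 13/40 = 0.325.
d = −(3/4) ln(1 − 4p/3) = −0.75 ln(1 − 0.433333) = −0.75 ln(0.566667)
  = −0.75 × (-0.567983) = 0.425987 substitutions/site.
Under a molecular clock d = 2μt, so t = d/(2μ) = 0.425987 / (2 × 0.0386) = 5.52 Myr.

5.52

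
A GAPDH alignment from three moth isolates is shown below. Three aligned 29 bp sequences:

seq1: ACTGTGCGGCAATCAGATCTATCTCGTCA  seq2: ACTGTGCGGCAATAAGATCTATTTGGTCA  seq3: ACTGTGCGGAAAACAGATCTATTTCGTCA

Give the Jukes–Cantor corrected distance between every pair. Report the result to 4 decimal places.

d(seq1,seq2) = 0.1113, d(seq1,seq3) = 0.1113, d(seq2,seq3) = 0.1524

seq1–seq2: 3/29 sites differ → p ≈ 0.103448, d = −0.75 ln(1 − 0.137931) = 0.111315 ≈ 0.1113.
seq1–seq3: 3/29 sites differ → p ≈ 0.103448, d = −0.75 ln(1 − 0.137931) = 0.111315 ≈ 0.1113.
seq2–seq3: 4/29 sites differ → p ≈ 0.137931, d = −0.75 ln(1 − 0.183908) = 0.152421 ≈ 0.1524.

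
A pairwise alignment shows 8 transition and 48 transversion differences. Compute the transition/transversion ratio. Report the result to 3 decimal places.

R = 8/48 = 0.166666… ≈ 0.167 (to 3 d.p.).

0.167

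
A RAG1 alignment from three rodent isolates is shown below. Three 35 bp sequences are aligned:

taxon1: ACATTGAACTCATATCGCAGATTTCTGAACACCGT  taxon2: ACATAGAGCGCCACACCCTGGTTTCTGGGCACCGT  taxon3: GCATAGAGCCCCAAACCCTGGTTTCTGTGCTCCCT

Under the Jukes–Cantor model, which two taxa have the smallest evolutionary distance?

taxon1–taxon2: 12/35 differ, p = 0.343, d = 0.458.
taxon1–taxon3: 14/35 differ, p = 0.400, d = 0.572.
taxon2–taxon3: 6/35 differ, p = 0.171, d = 0.195.
The smallest distance is between taxon2 and taxon3.

taxon2 and taxon3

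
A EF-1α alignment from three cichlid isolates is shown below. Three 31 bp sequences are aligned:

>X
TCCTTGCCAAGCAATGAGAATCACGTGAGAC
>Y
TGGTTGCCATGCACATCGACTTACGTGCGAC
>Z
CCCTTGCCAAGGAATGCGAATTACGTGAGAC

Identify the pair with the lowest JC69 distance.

X and Z

X–Y: 10/31 differ, p = 0.323, d = 0.422.
X–Z: 4/31 differ, p = 0.129, d = 0.142.
Y–Z: 10/31 differ, p = 0.323, d = 0.422.
The smallest distance is between X and Z.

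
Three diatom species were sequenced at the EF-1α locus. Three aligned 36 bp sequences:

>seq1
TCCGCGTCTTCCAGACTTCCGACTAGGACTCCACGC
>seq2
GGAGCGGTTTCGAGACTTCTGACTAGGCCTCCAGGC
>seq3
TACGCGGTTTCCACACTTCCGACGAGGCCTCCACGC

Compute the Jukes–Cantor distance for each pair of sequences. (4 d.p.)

d(seq1,seq2) = 0.3041, d(seq1,seq3) = 0.1885, d(seq2,seq3) = 0.2635

seq1–seq2: 9/36 sites differ → p = 0.25, d = −0.75 ln(1 − 0.333333) = 0.304098 ≈ 0.3041.
seq1–seq3: 6/36 sites differ → p ≈ 0.166667, d = −0.75 ln(1 − 0.222223) = 0.188487 ≈ 0.1885.
seq2–seq3: 8/36 sites differ → p ≈ 0.222222, d = −0.75 ln(1 − 0.296296) = 0.263548 ≈ 0.2635.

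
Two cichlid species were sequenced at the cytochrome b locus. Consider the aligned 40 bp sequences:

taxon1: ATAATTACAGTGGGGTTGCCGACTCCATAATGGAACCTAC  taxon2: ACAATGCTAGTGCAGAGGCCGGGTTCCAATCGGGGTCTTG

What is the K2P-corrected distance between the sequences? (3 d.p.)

0.845

Of 40 sites, 9 differences are transitions and 11 are transversions, so P = 9/40 = 0.225 and Q = 11/40 = 0.275.
Under the Kimura two-parameter model, d = −½ ln(1 − 2P − Q) − ¼ ln(1 − 2Q).
1 − 2P − Q = 0.275, giving −½ ln(0.275) = 0.645492.
1 − 2Q = 0.45, giving −¼ ln(0.45) = 0.199627.
d = 0.645492 + 0.199627 = 0.845119.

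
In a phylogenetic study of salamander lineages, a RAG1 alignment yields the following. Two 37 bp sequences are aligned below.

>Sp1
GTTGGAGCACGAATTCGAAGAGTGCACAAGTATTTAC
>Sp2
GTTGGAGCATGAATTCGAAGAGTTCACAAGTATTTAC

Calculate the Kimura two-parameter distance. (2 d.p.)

0.06

Of 37 sites, 1 differences are transitions and 1 are transversions, so P = 1/37 ≈ 0.027027 and Q = 1/37 ≈ 0.027027.
Under the Kimura two-parameter model, d = −½ ln(1 − 2P − Q) − ¼ ln(1 − 2Q).
1 − 2P − Q = 0.918919, giving −½ ln(0.918919) = 0.042279.
1 − 2Q = 0.945946, giving −¼ ln(0.945946) = 0.013892.
d = 0.042279 + 0.013892 = 0.056171.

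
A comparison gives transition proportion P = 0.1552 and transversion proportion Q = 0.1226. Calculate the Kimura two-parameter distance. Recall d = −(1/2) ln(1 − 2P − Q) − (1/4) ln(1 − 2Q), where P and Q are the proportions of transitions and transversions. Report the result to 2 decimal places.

0.35

Under the Kimura two-parameter model, d = −½ ln(1 − 2P − Q) − ¼ ln(1 − 2Q).
1 − 2P − Q = 0.567, giving −½ ln(0.567) = 0.283698.
1 − 2Q = 0.7548, giving −¼ ln(0.7548) = 0.070326.
d = 0.283698 + 0.070326 = 0.354024.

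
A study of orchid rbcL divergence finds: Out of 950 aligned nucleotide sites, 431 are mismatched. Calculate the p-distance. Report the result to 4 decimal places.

p = 431/950 = 0.453684… ≈ 0.4537 (to 4 d.p.).

0.4537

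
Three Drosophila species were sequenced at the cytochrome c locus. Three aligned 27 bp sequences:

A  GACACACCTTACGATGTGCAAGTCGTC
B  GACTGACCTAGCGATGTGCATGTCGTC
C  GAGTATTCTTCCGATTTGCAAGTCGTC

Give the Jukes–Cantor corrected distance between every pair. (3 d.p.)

d(A,B) = 0.213, d(A,C) = 0.318, d(B,C) = 0.377

A–B: 5/27 sites differ → p ≈ 0.185185, d = −0.75 ln(1 − 0.246913) = 0.212681 ≈ 0.213.
A–C: 7/27 sites differ → p ≈ 0.259259, d = −0.75 ln(1 − 0.345679) = 0.318118 ≈ 0.318.
B–C: 8/27 sites differ → p ≈ 0.296296, d = −0.75 ln(1 − 0.395061) = 0.376971 ≈ 0.377.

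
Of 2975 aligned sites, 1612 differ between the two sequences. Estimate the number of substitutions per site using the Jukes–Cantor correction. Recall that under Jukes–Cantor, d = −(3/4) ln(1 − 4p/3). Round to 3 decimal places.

p = 1612/2975 ≈ 0.541849.
d = −(3/4) ln(1 − 4p/3) = −0.75 ln(1 − 0.722465) = −0.75 ln(0.277535)
  = −0.75 × (-1.281808) = 0.961356 substitutions/site.

0.961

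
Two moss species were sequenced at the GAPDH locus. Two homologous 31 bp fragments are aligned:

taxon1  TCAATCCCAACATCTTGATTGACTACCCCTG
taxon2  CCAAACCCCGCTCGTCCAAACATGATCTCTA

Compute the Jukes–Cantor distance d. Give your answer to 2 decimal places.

0.99

The sequences differ at 17 of 31 sites, so p = 17/31 ≈ 0.548387.
d = −(3/4) ln(1 − 4p/3) = −0.75 ln(1 − 0.731183) = −0.75 ln(0.268817)
  = −0.75 × (-1.313724) = 0.985293 substitutions/site.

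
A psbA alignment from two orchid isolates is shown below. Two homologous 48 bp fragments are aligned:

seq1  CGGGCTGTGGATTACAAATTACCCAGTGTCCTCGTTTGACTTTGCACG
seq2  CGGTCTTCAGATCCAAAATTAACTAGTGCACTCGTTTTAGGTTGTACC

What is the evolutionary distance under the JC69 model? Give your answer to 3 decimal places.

The sequences differ at 16 of 48 sites, so p = 16/48 ≈ 0.333333.
d = −(3/4) ln(1 − 4p/3) = −0.75 ln(1 − 0.444444) = −0.75 ln(0.555556)
  = −0.75 × (-0.587786) = 0.440840 substitutions/site.

0.441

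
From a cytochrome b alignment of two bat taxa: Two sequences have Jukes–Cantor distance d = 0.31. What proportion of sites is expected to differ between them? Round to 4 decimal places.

0.2539

p = (3/4)(1 − e^(−4d/3)) = 0.75 × (1 − e^(-0.413333)) = 0.75 × (1 − 0.661442) = 0.253919.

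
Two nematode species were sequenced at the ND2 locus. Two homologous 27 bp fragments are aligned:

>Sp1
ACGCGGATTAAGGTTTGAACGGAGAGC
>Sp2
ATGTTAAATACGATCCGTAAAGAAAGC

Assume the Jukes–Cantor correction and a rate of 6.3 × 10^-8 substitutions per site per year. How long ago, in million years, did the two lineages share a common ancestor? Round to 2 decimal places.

6.11

The sequences differ at 13 of 27 sites, so p = 13/27 ≈ 0.481481.
d = −(3/4) ln(1 − 4p/3) = −0.75 ln(1 − 0.641975) = −0.75 ln(0.358025)
  = −0.75 × (-1.027152) = 0.770364 substitutions/site.
Under a molecular clock d = 2μt, so t = d/(2μ) = 0.770364 / (2 × 6.3 × 10^-8) = 6.11 million years.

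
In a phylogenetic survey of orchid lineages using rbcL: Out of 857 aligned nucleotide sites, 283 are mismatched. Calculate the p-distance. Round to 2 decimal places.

p = 283/857 = 0.330221… ≈ 0.33 (to 2 d.p.).

0.33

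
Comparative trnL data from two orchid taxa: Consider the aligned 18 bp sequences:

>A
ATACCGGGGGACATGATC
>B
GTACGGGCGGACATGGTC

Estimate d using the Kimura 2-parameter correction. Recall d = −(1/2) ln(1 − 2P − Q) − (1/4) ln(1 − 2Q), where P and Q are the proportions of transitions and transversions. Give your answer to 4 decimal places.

Of 18 sites, 2 differences are transitions and 2 are transversions, so P = 2/18 ≈ 0.111111 and Q = 2/18 ≈ 0.111111.
Under the Kimura two-parameter model, d = −½ ln(1 − 2P − Q) − ¼ ln(1 − 2Q).
1 − 2P − Q = 0.666667, giving −½ ln(0.666667) = 0.202732.
1 − 2Q = 0.777778, giving −¼ ln(0.777778) = 0.062829.
d = 0.202732 + 0.062829 = 0.265561.

0.2656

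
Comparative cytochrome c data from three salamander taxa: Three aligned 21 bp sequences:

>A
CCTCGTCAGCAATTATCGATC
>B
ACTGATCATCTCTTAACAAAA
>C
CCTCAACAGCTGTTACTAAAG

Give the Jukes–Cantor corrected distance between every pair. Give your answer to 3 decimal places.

d(A,B) = 0.756, d(A,C) = 0.635, d(B,C) = 0.532

A–B: 10/21 sites differ → p ≈ 0.47619, d = −0.75 ln(1 − 0.63492) = 0.755729 ≈ 0.756.
A–C: 9/21 sites differ → p ≈ 0.428571, d = −0.75 ln(1 − 0.571428) = 0.635472 ≈ 0.635.
B–C: 8/21 sites differ → p ≈ 0.380952, d = −0.75 ln(1 − 0.507936) = 0.531860 ≈ 0.532.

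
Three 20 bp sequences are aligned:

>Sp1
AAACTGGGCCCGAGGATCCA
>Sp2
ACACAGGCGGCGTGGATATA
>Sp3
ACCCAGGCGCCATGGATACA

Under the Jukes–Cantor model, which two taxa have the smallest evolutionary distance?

Sp2 and Sp3

Sp1–Sp2: 8/20 differ, p = 0.400, d = 0.572.
Sp1–Sp3: 8/20 differ, p = 0.400, d = 0.572.
Sp2–Sp3: 4/20 differ, p = 0.200, d = 0.233.
The smallest distance is between Sp2 and Sp3.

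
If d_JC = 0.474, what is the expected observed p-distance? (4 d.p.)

p = (3/4)(1 − e^(−4d/3)) = 0.75 × (1 − e^(-0.632)) = 0.75 × (1 − 0.531528) = 0.351354.

0.3514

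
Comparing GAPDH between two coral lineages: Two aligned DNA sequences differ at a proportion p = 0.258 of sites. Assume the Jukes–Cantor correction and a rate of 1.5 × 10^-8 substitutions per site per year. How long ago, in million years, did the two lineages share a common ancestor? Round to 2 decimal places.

10.54

d = −(3/4) ln(1 − 4p/3) = −0.75 ln(1 − 0.344) = −0.75 ln(0.656)
  = −0.75 × (-0.421594) = 0.316196 substitutions/site.
Under a molecular clock d = 2μt, so t = d/(2μ) = 0.316196 / (2 × 1.5 × 10^-8) = 10.54 million years.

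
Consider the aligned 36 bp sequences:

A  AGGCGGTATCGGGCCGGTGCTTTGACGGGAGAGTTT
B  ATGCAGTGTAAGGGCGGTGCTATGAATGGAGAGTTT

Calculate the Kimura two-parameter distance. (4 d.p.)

Of 36 sites, 3 differences are transitions and 6 are transversions, so P = 3/36 ≈ 0.083333 and Q = 6/36 ≈ 0.166667.
Under the Kimura two-parameter model, d = −½ ln(1 − 2P − Q) − ¼ ln(1 − 2Q).
1 − 2P − Q = 0.666667, giving −½ ln(0.666667) = 0.202732.
1 − 2Q = 0.666666, giving −¼ ln(0.666666) = 0.101367.
d = 0.202732 + 0.101367 = 0.304099.

0.3041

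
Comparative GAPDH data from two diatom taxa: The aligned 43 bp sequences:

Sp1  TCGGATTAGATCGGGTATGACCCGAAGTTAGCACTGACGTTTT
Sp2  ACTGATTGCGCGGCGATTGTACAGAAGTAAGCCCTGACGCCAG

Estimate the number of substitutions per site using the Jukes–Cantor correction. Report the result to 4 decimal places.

The sequences differ at 19 of 43 sites, so p = 19/43 ≈ 0.44186.
d = −(3/4) ln(1 − 4p/3) = −0.75 ln(1 − 0.589147) = −0.75 ln(0.410853)
  = −0.75 × (-0.889520) = 0.667140 substitutions/site.

0.6671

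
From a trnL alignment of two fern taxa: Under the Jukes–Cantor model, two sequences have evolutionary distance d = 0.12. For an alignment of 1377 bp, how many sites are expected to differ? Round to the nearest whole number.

153

Invert JC69: p = (3/4)(1 − e^(−4d/3)) = 0.75 × (1 − e^(-0.16)) = 0.75 × (1 − 0.852144) = 0.110892.
Expected differing sites = pL ≈ 0.110892 × 1377 = 152.698284 ≈ 153.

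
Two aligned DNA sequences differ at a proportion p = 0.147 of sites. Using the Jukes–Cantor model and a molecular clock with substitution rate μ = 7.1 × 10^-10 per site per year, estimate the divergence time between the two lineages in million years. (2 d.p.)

115.22

d = −(3/4) ln(1 − 4p/3) = −0.75 ln(1 − 0.196) = −0.75 ln(0.804)
  = −0.75 × (-0.218156) = 0.163617 substitutions/site.
Under a molecular clock d = 2μt, so t = d/(2μ) = 0.163617 / (2 × 7.1 × 10^-10) = 115.22 million years.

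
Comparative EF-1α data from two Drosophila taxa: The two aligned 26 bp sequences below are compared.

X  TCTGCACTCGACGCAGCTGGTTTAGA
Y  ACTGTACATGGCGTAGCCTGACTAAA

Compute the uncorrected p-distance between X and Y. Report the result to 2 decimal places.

The sequences differ at 11 of 26 positions.
p = 11/26 = 0.423076… ≈ 0.42 (to 2 d.p.).

0.42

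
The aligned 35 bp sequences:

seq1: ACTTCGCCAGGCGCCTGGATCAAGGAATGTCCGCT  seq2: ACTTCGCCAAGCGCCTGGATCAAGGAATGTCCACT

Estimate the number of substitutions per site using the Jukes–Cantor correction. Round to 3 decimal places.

The sequences differ at 2 of 35 sites (10, 33), so p = 2/35 ≈ 0.057143.
d = −(3/4) ln(1 − 4p/3) = −0.75 ln(1 − 0.076191) = −0.75 ln(0.923809)
  = −0.75 × (-0.079250) = 0.059438 substitutions/site.

0.059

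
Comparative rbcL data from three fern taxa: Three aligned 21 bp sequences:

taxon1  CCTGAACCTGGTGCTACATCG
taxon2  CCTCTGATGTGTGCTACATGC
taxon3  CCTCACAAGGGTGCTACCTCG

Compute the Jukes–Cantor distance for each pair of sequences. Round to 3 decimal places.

taxon1–taxon2: 9/21 sites differ → p ≈ 0.428571, d = −0.75 ln(1 − 0.571428) = 0.635472 ≈ 0.635.
taxon1–taxon3: 6/21 sites differ → p ≈ 0.285714, d = −0.75 ln(1 − 0.380952) = 0.359679 ≈ 0.360.
taxon2–taxon3: 7/21 sites differ → p ≈ 0.333333, d = −0.75 ln(1 − 0.444444) = 0.440839 ≈ 0.441.

d(taxon1,taxon2) = 0.635, d(taxon1,taxon3) = 0.360, d(taxon2,taxon3) = 0.441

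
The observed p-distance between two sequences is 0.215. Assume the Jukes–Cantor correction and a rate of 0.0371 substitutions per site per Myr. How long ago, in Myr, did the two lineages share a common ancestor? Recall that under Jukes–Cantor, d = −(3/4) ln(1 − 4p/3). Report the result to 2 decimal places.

d = −(3/4) ln(1 − 4p/3) = −0.75 ln(1 − 0.286667) = −0.75 ln(0.713333)
  = −0.75 × (-0.337807) = 0.253355 substitutions/site.
Under a molecular clock d = 2μt, so t = d/(2μ) = 0.253355 / (2 × 0.0371) = 3.41 Myr.

3.41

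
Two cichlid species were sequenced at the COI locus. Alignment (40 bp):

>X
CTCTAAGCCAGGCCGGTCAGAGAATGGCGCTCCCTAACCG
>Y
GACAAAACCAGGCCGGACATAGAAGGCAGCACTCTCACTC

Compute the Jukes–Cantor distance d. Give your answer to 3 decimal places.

The sequences differ at 14 of 40 sites, so p = 14/40 = 0.35.
d = −(3/4) ln(1 − 4p/3) = −0.75 ln(1 − 0.466667) = −0.75 ln(0.533333)
  = −0.75 × (-0.628609) = 0.471457 substitutions/site.

0.471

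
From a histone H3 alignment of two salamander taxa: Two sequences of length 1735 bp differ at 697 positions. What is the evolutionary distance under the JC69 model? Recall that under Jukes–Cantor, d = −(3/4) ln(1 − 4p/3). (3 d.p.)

0.575

p = 697/1735 ≈ 0.401729.
d = −(3/4) ln(1 − 4p/3) = −0.75 ln(1 − 0.535639) = −0.75 ln(0.464361)
  = −0.75 × (-0.767093) = 0.575320 substitutions/site.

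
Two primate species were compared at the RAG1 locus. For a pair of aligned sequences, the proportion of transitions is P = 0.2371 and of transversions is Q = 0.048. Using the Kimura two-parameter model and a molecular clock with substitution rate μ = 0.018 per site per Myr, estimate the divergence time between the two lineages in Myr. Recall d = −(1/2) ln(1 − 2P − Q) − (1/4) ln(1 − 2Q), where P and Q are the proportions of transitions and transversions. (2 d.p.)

Under the Kimura two-parameter model, d = −½ ln(1 − 2P − Q) − ¼ ln(1 − 2Q).
1 − 2P − Q = 0.4778, giving −½ ln(0.4778) = 0.369282.
1 − 2Q = 0.904, giving −¼ ln(0.904) = 0.025231.
d = 0.369282 + 0.025231 = 0.394513.
Under a molecular clock d = 2μt, so t = d/(2μ) = 0.394513 / (2 × 0.018) = 10.96 Myr.

10.96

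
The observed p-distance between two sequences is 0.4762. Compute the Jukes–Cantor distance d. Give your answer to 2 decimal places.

d = −(3/4) ln(1 − 4p/3) = −0.75 ln(1 − 0.634933) = −0.75 ln(0.365067)
  = −0.75 × (-1.007674) = 0.755756 substitutions/site.

0.76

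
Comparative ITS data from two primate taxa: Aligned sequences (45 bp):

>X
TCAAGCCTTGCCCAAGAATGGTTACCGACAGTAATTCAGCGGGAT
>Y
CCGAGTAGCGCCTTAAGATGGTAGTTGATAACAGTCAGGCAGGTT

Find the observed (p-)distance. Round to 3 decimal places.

The sequences differ at 23 of 45 positions.
p = 23/45 = 0.511111… ≈ 0.511 (to 3 d.p.).

0.511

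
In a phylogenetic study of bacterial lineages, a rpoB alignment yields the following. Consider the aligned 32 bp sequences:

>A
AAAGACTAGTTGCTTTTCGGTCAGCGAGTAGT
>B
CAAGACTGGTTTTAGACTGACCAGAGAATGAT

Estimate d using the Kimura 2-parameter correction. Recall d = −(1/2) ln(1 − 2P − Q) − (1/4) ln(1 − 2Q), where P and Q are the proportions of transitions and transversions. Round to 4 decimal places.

Of 32 sites, 9 differences are transitions and 6 are transversions, so P = 9/32 = 0.28125 and Q = 6/32 = 0.1875.
Under the Kimura two-parameter model, d = −½ ln(1 − 2P − Q) − ¼ ln(1 − 2Q).
1 − 2P − Q = 0.25, giving −½ ln(0.25) = 0.693147.
1 − 2Q = 0.625, giving −¼ ln(0.625) = 0.117501.
d = 0.693147 + 0.117501 = 0.810648.

0.8106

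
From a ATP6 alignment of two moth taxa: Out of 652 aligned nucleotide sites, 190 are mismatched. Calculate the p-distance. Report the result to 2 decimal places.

p = 190/652 = 0.291411… ≈ 0.29 (to 2 d.p.).

0.29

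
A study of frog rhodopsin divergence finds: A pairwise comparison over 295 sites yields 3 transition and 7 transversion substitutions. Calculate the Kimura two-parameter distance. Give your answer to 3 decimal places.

0.035

P = 3/295 ≈ 0.010169 and Q = 7/295 ≈ 0.023729.
Under the Kimura two-parameter model, d = −½ ln(1 − 2P − Q) − ¼ ln(1 − 2Q).
1 − 2P − Q = 0.955933, giving −½ ln(0.955933) = 0.022534.
1 − 2Q = 0.952542, giving −¼ ln(0.952542) = 0.012155.
d = 0.022534 + 0.012155 = 0.034689.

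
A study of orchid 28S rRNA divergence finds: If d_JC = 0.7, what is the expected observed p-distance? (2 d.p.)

0.46

p = (3/4)(1 − e^(−4d/3)) = 0.75 × (1 − e^(-0.933333)) = 0.75 × (1 − 0.393241) = 0.455069.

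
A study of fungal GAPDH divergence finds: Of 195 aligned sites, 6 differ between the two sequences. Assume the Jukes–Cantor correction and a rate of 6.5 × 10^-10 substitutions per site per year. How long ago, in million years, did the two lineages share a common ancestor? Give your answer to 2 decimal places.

24.17

p = 6/195 ≈ 0.030769.
d = −(3/4) ln(1 − 4p/3) = −0.75 ln(1 − 0.041025) = −0.75 ln(0.958975)
  = −0.75 × (-0.041890) = 0.031418 substitutions/site.
Under a molecular clock d = 2μt, so t = d/(2μ) = 0.031418 / (2 × 6.5 × 10^-10) = 24.17 million years.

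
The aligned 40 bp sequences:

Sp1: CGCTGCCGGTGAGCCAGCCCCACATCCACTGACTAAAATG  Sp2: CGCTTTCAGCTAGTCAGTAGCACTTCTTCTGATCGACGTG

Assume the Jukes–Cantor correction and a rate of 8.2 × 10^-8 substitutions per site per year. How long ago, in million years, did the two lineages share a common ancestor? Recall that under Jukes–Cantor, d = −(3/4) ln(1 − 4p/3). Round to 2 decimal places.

The sequences differ at 17 of 40 sites, so p = 17/40 = 0.425.
d = −(3/4) ln(1 − 4p/3) = −0.75 ln(1 − 0.566667) = −0.75 ln(0.433333)
  = −0.75 × (-0.836249) = 0.627187 substitutions/site.
Under a molecular clock d = 2μt, so t = d/(2μ) = 0.627187 / (2 × 8.2 × 10^-8) = 3.82 million years.

3.82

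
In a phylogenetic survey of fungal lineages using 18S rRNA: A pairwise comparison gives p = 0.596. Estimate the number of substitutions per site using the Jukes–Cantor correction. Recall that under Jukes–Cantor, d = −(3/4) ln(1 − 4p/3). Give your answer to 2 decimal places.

d = −(3/4) ln(1 − 4p/3) = −0.75 ln(1 − 0.794667) = −0.75 ln(0.205333)
  = −0.75 × (-1.583122) = 1.187342 substitutions/site.

1.19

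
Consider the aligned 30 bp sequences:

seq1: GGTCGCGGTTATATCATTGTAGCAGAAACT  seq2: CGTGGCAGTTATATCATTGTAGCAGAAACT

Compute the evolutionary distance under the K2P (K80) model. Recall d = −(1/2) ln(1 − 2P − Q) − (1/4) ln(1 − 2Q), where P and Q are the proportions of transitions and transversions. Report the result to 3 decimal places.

Of 30 sites, 1 differences are transitions and 2 are transversions, so P = 1/30 ≈ 0.033333 and Q = 2/30 ≈ 0.066667.
Under the Kimura two-parameter model, d = −½ ln(1 − 2P − Q) − ¼ ln(1 − 2Q).
1 − 2P − Q = 0.866667, giving −½ ln(0.866667) = 0.071550.
1 − 2Q = 0.866666, giving −¼ ln(0.866666) = 0.035775.
d = 0.071550 + 0.035775 = 0.107325.

0.107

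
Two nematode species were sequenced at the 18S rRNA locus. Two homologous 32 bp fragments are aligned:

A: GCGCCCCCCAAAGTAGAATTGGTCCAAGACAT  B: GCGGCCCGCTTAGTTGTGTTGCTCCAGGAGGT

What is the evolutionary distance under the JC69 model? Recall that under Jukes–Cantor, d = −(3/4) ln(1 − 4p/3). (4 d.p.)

The sequences differ at 11 of 32 sites, so p = 11/32 = 0.34375.
d = −(3/4) ln(1 − 4p/3) = −0.75 ln(1 − 0.458333) = −0.75 ln(0.541667)
  = −0.75 × (-0.613104) = 0.459828 substitutions/site.

0.4598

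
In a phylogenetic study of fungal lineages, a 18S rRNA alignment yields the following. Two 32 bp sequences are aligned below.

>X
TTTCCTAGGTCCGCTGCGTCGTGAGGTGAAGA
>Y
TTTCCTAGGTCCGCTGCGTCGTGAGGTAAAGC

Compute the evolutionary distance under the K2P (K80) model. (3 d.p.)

Of 32 sites, 1 differences are transitions and 1 are transversions, so P = 1/32 = 0.03125 and Q = 1/32 = 0.03125.
Under the Kimura two-parameter model, d = −½ ln(1 − 2P − Q) − ¼ ln(1 − 2Q).
1 − 2P − Q = 0.90625, giving −½ ln(0.90625) = 0.049220.
1 − 2Q = 0.9375, giving −¼ ln(0.9375) = 0.016135.
d = 0.049220 + 0.016135 = 0.065355.

0.065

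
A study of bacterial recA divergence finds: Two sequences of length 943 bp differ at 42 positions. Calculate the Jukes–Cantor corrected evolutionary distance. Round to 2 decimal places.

0.05

p = 42/943 ≈ 0.044539.
d = −(3/4) ln(1 − 4p/3) = −0.75 ln(1 − 0.059385) = −0.75 ln(0.940615)
  = −0.75 × (-0.061221) = 0.045916 substitutions/site.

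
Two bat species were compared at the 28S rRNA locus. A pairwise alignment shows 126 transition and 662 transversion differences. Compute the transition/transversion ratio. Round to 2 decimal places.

0.19

R = 126/662 = 0.190332… ≈ 0.19 (to 2 d.p.).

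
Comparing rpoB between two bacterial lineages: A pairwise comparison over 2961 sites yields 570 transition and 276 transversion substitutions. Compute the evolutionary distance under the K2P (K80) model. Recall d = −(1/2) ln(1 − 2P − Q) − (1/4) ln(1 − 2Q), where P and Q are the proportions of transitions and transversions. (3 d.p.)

0.377

P = 570/2961 ≈ 0.192503 and Q = 276/2961 ≈ 0.093212.
Under the Kimura two-parameter model, d = −½ ln(1 − 2P − Q) − ¼ ln(1 − 2Q).
1 − 2P − Q = 0.521782, giving −½ ln(0.521782) = 0.325253.
1 − 2Q = 0.813576, giving −¼ ln(0.813576) = 0.051579.
d = 0.325253 + 0.051579 = 0.376832.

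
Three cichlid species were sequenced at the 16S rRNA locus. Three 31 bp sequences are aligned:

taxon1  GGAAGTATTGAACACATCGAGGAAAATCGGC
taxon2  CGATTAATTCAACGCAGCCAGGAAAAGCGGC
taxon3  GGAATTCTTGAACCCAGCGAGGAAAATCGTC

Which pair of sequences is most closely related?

taxon1 and taxon3

taxon1–taxon2: 9/31 differ, p = 0.290, d = 0.367.
taxon1–taxon3: 5/31 differ, p = 0.161, d = 0.182.
taxon2–taxon3: 9/31 differ, p = 0.290, d = 0.367.
The smallest distance is between taxon1 and taxon3.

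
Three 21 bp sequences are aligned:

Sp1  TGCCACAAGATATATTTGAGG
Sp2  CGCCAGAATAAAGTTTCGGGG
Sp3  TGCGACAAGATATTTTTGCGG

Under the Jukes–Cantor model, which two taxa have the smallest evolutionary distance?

Sp1–Sp2: 8/21 differ, p = 0.381, d = 0.532.
Sp1–Sp3: 3/21 differ, p = 0.143, d = 0.158.
Sp2–Sp3: 8/21 differ, p = 0.381, d = 0.532.
The smallest distance is between Sp1 and Sp3.

Sp1 and Sp3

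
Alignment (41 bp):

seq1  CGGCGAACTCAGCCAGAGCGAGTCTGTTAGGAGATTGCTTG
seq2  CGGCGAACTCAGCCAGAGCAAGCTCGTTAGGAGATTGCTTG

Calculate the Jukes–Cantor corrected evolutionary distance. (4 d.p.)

0.1045

The sequences differ at 4 of 41 sites (20, 23, 24, 25), so p = 4/41 ≈ 0.097561.
d = −(3/4) ln(1 − 4p/3) = −0.75 ln(1 − 0.130081) = −0.75 ln(0.869919)
  = −0.75 × (-0.139355) = 0.104516 substitutions/site.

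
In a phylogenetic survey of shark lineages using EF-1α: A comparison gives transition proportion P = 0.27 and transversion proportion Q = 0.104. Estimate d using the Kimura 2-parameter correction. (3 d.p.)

Under the Kimura two-parameter model, d = −½ ln(1 − 2P − Q) − ¼ ln(1 − 2Q).
1 − 2P − Q = 0.356, giving −½ ln(0.356) = 0.516412.
1 − 2Q = 0.792, giving −¼ ln(0.792) = 0.058298.
d = 0.516412 + 0.058298 = 0.574710.

0.575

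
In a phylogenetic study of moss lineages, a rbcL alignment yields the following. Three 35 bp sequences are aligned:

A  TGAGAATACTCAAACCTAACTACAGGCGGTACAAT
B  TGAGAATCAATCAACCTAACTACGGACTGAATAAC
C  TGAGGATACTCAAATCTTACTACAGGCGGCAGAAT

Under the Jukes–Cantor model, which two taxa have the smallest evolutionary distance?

A and C

A–B: 11/35 differ, p = 0.314, d = 0.407.
A–C: 5/35 differ, p = 0.143, d = 0.158.
B–C: 14/35 differ, p = 0.400, d = 0.572.
The smallest distance is between A and C.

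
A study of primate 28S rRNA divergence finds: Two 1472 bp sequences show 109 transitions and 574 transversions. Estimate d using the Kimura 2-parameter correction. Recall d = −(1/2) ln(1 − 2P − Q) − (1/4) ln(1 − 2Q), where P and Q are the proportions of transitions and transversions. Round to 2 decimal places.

P = 109/1472 ≈ 0.074049 and Q = 574/1472 ≈ 0.389946.
Under the Kimura two-parameter model, d = −½ ln(1 − 2P − Q) − ¼ ln(1 − 2Q).
1 − 2P − Q = 0.461956, giving −½ ln(0.461956) = 0.386143.
1 − 2Q = 0.220108, giving −¼ ln(0.220108) = 0.378409.
d = 0.386143 + 0.378409 = 0.764552.

0.76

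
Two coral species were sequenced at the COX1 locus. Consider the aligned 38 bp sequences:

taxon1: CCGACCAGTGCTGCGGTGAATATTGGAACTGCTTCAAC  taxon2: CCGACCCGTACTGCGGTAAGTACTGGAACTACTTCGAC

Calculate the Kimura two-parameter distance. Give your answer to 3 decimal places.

Of 38 sites, 6 differences are transitions and 1 are transversions, so P = 6/38 ≈ 0.157895 and Q = 1/38 ≈ 0.026316.
Under the Kimura two-parameter model, d = −½ ln(1 − 2P − Q) − ¼ ln(1 − 2Q).
1 − 2P − Q = 0.657894, giving −½ ln(0.657894) = 0.209356.
1 − 2Q = 0.947368, giving −¼ ln(0.947368) = 0.013517.
d = 0.209356 + 0.013517 = 0.222873.

0.223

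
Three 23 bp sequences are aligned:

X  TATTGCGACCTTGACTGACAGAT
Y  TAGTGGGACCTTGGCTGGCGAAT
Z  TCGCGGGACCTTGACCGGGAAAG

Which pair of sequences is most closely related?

X–Y: 6/23 differ, p = 0.261, d = 0.321.
X–Z: 9/23 differ, p = 0.391, d = 0.553.
Y–Z: 7/23 differ, p = 0.304, d = 0.390.
The smallest distance is between X and Y.

X and Y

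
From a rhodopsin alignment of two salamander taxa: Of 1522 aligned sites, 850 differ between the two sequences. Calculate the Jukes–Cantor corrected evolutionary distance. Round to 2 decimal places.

p = 850/1522 ≈ 0.558476.
d = −(3/4) ln(1 − 4p/3) = −0.75 ln(1 − 0.744635) = −0.75 ln(0.255365)
  = −0.75 × (-1.365061) = 1.023796 substitutions/site.

1.02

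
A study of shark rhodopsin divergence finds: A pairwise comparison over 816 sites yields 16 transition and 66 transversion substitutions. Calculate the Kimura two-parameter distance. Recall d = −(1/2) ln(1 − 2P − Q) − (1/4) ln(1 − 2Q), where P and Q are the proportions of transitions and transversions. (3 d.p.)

0.108

P = 16/816 ≈ 0.019608 and Q = 66/816 ≈ 0.080882.
Under the Kimura two-parameter model, d = −½ ln(1 − 2P − Q) − ¼ ln(1 − 2Q).
1 − 2P − Q = 0.879902, giving −½ ln(0.879902) = 0.063972.
1 − 2Q = 0.838236, giving −¼ ln(0.838236) = 0.044114.
d = 0.063972 + 0.044114 = 0.108086.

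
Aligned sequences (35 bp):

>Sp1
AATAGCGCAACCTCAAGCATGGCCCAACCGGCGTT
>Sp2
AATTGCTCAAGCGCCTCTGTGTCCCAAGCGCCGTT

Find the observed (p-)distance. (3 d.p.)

The sequences differ at 12 of 35 positions.
p = 12/35 = 0.342857… ≈ 0.343 (to 3 d.p.).

0.343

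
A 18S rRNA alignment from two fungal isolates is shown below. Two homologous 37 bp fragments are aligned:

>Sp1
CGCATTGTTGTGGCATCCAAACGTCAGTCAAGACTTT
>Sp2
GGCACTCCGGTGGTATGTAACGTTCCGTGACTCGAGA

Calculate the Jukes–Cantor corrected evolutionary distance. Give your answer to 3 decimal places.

0.957

The sequences differ at 20 of 37 sites, so p = 20/37 ≈ 0.540541.
d = −(3/4) ln(1 − 4p/3) = −0.75 ln(1 − 0.720721) = −0.75 ln(0.279279)
  = −0.75 × (-1.275544) = 0.956658 substitutions/site.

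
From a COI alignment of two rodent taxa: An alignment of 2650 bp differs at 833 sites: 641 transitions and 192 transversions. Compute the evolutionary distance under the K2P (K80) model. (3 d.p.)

0.445

P = 641/2650 ≈ 0.241887 and Q = 192/2650 ≈ 0.072453.
Under the Kimura two-parameter model, d = −½ ln(1 − 2P − Q) − ¼ ln(1 − 2Q).
1 − 2P − Q = 0.443773, giving −½ ln(0.443773) = 0.406221.
1 − 2Q = 0.855094, giving −¼ ln(0.855094) = 0.039136.
d = 0.406221 + 0.039136 = 0.445357.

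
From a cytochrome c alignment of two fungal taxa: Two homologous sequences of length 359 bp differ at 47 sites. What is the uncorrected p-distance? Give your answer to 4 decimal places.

p = 47/359 = 0.130919… ≈ 0.1309 (to 4 d.p.).

0.1309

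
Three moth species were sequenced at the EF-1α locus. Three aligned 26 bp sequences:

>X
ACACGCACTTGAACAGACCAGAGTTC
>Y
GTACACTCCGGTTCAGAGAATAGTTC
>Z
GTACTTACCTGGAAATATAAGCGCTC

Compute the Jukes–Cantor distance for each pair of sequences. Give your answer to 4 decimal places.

X–Y: 11/26 sites differ → p ≈ 0.423077, d = −0.75 ln(1 − 0.564103) = 0.622762 ≈ 0.6228.
X–Z: 12/26 sites differ → p ≈ 0.461538, d = −0.75 ln(1 − 0.615384) = 0.716632 ≈ 0.7166.
Y–Z: 12/26 sites differ → p ≈ 0.461538, d = −0.75 ln(1 − 0.615384) = 0.716632 ≈ 0.7166.

d(X,Y) = 0.6228, d(X,Z) = 0.7166, d(Y,Z) = 0.7166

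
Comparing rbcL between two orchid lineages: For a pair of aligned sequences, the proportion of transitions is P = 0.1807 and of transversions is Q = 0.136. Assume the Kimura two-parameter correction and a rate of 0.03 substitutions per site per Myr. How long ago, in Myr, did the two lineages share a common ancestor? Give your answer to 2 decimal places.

7.06

Under the Kimura two-parameter model, d = −½ ln(1 − 2P − Q) − ¼ ln(1 − 2Q).
1 − 2P − Q = 0.5026, giving −½ ln(0.5026) = 0.343980.
1 − 2Q = 0.728, giving −¼ ln(0.728) = 0.079364.
d = 0.343980 + 0.079364 = 0.423344.
Under a molecular clock d = 2μt, so t = d/(2μ) = 0.423344 / (2 × 0.03) = 7.06 Myr.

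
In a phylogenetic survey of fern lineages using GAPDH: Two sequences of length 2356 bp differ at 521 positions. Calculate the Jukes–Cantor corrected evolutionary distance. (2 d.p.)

0.26

p = 521/2356 ≈ 0.221138.
d = −(3/4) ln(1 − 4p/3) = −0.75 ln(1 − 0.294851) = −0.75 ln(0.705149)
  = −0.75 × (-0.349346) = 0.262010 substitutions/site.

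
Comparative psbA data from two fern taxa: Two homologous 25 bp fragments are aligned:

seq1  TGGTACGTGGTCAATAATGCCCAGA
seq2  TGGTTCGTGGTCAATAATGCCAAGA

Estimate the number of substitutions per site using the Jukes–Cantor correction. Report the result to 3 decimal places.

The sequences differ at 2 of 25 sites (5, 22), so p = 2/25 = 0.08.
d = −(3/4) ln(1 − 4p/3) = −0.75 ln(1 − 0.106667) = −0.75 ln(0.893333)
  = −0.75 × (-0.112796) = 0.084597 substitutions/site.

0.085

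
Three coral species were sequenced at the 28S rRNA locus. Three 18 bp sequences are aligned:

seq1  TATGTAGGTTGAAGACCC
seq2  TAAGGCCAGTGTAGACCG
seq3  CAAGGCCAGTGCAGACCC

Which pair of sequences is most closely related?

seq1–seq2: 8/18 differ, p = 0.444, d = 0.673.
seq1–seq3: 8/18 differ, p = 0.444, d = 0.673.
seq2–seq3: 3/18 differ, p = 0.167, d = 0.188.
The smallest distance is between seq2 and seq3.

seq2 and seq3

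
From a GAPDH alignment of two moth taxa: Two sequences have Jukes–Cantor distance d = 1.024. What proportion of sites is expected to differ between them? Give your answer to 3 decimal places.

p = (3/4)(1 − e^(−4d/3)) = 0.75 × (1 − e^(-1.365333)) = 0.75 × (1 − 0.255296) = 0.558528.

0.559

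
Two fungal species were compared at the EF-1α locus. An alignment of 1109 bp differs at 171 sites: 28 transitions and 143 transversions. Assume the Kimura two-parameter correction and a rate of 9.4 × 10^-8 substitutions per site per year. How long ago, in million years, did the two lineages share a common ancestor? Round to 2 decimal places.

0.92

P = 28/1109 ≈ 0.025248 and Q = 143/1109 ≈ 0.128945.
Under the Kimura two-parameter model, d = −½ ln(1 − 2P − Q) − ¼ ln(1 − 2Q).
1 − 2P − Q = 0.820559, giving −½ ln(0.820559) = 0.098885.
1 − 2Q = 0.74211, giving −¼ ln(0.74211) = 0.074564.
d = 0.098885 + 0.074564 = 0.173449.
Under a molecular clock d = 2μt, so t = d/(2μ) = 0.173449 / (2 × 9.4 × 10^-8) = 0.92 million years.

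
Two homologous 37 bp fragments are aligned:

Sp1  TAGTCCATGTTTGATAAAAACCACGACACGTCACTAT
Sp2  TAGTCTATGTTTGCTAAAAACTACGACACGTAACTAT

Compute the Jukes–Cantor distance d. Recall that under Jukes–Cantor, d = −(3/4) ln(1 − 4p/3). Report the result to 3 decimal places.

0.117

The sequences differ at 4 of 37 sites (6, 14, 22, 32), so p = 4/37 ≈ 0.108108.
d = −(3/4) ln(1 − 4p/3) = −0.75 ln(1 − 0.144144) = −0.75 ln(0.855856)
  = −0.75 × (-0.155653) = 0.116740 substitutions/site.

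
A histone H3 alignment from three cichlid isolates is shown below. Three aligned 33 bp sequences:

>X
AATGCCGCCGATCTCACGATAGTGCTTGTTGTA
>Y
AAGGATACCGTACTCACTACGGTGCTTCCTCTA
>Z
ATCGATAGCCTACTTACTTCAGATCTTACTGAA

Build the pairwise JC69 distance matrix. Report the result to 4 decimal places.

X–Y: 12/33 sites differ → p ≈ 0.363636, d = −0.75 ln(1 − 0.484848) = 0.497470 ≈ 0.4975.
X–Z: 18/33 sites differ → p ≈ 0.545455, d = −0.75 ln(1 − 0.727273) = 0.974463 ≈ 0.9745.
Y–Z: 12/33 sites differ → p ≈ 0.363636, d = −0.75 ln(1 − 0.484848) = 0.497470 ≈ 0.4975.

d(X,Y) = 0.4975, d(X,Z) = 0.9745, d(Y,Z) = 0.4975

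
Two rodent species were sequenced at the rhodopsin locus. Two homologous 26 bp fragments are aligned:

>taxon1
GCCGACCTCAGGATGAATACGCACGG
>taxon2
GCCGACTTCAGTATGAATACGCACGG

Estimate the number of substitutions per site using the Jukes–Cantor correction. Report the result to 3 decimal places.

0.081

The sequences differ at 2 of 26 sites (7, 12), so p = 2/26 ≈ 0.076923.
d = −(3/4) ln(1 − 4p/3) = −0.75 ln(1 − 0.102564) = −0.75 ln(0.897436)
  = −0.75 × (-0.108213) = 0.081160 substitutions/site.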